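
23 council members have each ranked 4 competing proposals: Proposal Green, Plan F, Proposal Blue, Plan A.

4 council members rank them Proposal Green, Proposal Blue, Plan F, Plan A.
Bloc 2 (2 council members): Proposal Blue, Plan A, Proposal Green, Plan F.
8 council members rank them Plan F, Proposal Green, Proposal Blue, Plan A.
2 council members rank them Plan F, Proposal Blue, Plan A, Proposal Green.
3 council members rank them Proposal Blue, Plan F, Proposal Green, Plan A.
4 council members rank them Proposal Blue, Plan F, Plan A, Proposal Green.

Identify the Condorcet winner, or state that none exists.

none

Pairwise majorities:
Proposal Green vs Plan F: 4+2 = 6 for Proposal Green, 17 for Plan F — Plan F by 17–6.
Proposal Green vs Proposal Blue: 4+8 = 12 for Proposal Green, 11 for Proposal Blue — Proposal Green by 12–11.
Proposal Green vs Plan A: 4+8+3 = 15 for Proposal Green, 8 for Plan A — Proposal Green by 15–8.
Plan F vs Proposal Blue: Plan F preferred on 8+2 = 10 ballots; Proposal Blue wins 13–10.
Plan F vs Plan A: 4+8+2+3+4 = 21 for Plan F, 2 for Plan A — Plan F by 21–2.
Proposal Blue vs Plan A: 4+2+8+2+3+4 = 23 for Proposal Blue, 0 for Plan A — Proposal Blue by 23–0.
Every option loses at least once (Proposal Green loses to Plan F; Plan F loses to Proposal Blue; Proposal Blue loses to Proposal Green; Plan A loses to Proposal Green). The majority relation contains the cycle Proposal Green > Proposal Blue > Plan F > Proposal Green, so there is no Condorcet winner.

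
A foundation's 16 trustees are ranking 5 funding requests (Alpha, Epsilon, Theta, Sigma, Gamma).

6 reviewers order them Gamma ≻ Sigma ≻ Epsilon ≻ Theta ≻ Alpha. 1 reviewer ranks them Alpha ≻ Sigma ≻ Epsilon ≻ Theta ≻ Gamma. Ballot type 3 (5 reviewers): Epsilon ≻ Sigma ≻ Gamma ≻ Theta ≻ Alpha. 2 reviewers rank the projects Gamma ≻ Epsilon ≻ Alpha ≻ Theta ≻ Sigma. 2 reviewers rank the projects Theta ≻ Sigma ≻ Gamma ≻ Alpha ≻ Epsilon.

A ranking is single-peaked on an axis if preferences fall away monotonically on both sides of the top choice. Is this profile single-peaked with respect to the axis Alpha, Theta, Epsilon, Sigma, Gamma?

Axis positions: Alpha=1, Theta=2, Epsilon=3, Sigma=4, Gamma=5.
Ballot type 1 (peak Gamma at position 5): ranking walks positions 5-4-3-2-1, expanding outward from the peak — single-peaked.
Ballot type 2: ranking walks positions 1-4-3-2-5; Sigma is ranked above Theta even though Theta lies between Sigma and the peak Alpha on the axis — preferences dip and rise again. Not single-peaked.
Ballot type 3 (peak Epsilon at position 3): ranking walks positions 3-4-5-2-1, expanding outward from the peak — single-peaked.
Ballot type 4: ranking walks positions 5-3-1-2-4; Epsilon is ranked above Sigma even though Sigma lies between Epsilon and the peak Gamma on the axis — preferences dip and rise again. Not single-peaked.
Ballot type 5: ranking walks positions 2-4-5-1-3; Sigma is ranked above Epsilon even though Epsilon lies between Sigma and the peak Theta on the axis — preferences dip and rise again. Not single-peaked.
Ballot type 2 violates single-peakedness, so the profile is not single-peaked on this axis.

no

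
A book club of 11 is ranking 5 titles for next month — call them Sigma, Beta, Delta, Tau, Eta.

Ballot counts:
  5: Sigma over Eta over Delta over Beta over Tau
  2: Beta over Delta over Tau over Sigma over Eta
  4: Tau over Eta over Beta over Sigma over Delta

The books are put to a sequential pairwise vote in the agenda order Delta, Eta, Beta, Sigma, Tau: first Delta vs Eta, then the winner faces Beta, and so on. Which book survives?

Tau

Round 1: Delta vs Eta — 2–9, Eta advances.
Round 2: Eta vs Beta — 9–2, Eta advances.
Round 3: Eta vs Sigma — 4–7, Sigma advances.
Round 4: Sigma vs Tau — 5–6, Tau advances.
The agenda winner is Tau.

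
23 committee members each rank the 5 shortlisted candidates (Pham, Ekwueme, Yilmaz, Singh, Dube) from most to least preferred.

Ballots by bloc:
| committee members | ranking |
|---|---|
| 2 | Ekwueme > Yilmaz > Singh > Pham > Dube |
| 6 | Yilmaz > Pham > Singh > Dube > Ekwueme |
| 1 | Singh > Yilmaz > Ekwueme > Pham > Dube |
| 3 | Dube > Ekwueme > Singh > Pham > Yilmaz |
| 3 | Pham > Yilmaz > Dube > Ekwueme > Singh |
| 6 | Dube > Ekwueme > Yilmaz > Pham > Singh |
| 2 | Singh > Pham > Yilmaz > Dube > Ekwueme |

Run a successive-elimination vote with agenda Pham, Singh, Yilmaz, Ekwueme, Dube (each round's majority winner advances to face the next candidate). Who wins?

Yilmaz

Round 1: Pham vs Singh — 15–8, Pham advances.
Round 2: Pham vs Yilmaz — 8–15, Yilmaz advances.
Round 3: Yilmaz vs Ekwueme — 12–11, Yilmaz advances.
Round 4: Yilmaz vs Dube — 14–9, Yilmaz advances.
The agenda winner is Yilmaz.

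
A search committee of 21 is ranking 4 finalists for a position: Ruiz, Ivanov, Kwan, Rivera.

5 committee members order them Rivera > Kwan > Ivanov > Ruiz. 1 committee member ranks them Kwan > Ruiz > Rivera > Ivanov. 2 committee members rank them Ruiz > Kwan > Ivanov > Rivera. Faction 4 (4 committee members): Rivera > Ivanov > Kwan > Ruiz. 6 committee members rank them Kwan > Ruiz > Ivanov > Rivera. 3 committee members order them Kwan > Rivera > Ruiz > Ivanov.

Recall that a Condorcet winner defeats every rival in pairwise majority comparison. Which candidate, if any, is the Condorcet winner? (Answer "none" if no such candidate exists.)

Kwan

Head-to-head results (21 committee members):
Ruiz vs Ivanov: Ruiz is ranked higher on 1+2+6+3 = 12 ballots, Ivanov on 9. Ruiz wins 12–9.
Ruiz vs Kwan: 2 to 19, Kwan.
Ruiz–Rivera: Rivera 12–9.
Ivanov vs Kwan: Kwan wins 17–4.
Ivanov vs Rivera: Ivanov is ranked higher on 2+6 = 8 ballots, Rivera on 13. Rivera wins 13–8.
Kwan vs Rivera: Kwan, 12–9.
Only Kwan has no losses; Kwan is the Condorcet winner.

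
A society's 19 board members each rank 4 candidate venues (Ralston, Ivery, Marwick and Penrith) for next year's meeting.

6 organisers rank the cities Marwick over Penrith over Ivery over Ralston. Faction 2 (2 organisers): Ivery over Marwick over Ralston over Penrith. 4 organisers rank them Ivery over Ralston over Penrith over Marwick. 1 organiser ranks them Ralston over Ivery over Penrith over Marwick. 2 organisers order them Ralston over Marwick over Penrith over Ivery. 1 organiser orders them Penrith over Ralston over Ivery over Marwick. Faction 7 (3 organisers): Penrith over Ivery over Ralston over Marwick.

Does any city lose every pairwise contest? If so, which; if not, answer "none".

Head-to-head results (19 organisers):
Ralston vs Ivery: Ivery, 15–4.
Ralston vs Marwick: Ralston wins 11–8.
Ralston vs Penrith: 2+4+1+2 = 9 for Ralston, 10 for Penrith — Penrith by 10–9.
Ivery–Marwick: Ivery 11–8.
Ivery vs Penrith: Ivery preferred on 2+4+1 = 7 ballots; Penrith wins 12–7.
Marwick vs Penrith: Marwick, 10–9.
Each city has at least one pairwise win (Ralston beats Marwick; Ivery beats Ralston; Marwick beats Penrith; Penrith beats Ralston) — no Condorcet loser.

none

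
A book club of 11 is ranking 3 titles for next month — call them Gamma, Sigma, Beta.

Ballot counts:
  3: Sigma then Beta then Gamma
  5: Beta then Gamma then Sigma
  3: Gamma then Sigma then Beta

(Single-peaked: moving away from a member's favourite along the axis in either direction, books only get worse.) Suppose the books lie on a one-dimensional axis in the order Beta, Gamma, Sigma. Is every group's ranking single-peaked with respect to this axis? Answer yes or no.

no

Axis positions: Beta=1, Gamma=2, Sigma=3.
Group 1: ranking walks positions 3-1-2; Beta is ranked above Gamma even though Gamma lies between Beta and the peak Sigma on the axis — preferences dip and rise again. Not single-peaked.
Group 2 (peak Beta at position 1): ranking walks positions 1-2-3, expanding outward from the peak — single-peaked.
Group 3 (peak Gamma at position 2): ranking walks positions 2-3-1, expanding outward from the peak — single-peaked.
Group 1 violates single-peakedness, so the profile is not single-peaked on this axis.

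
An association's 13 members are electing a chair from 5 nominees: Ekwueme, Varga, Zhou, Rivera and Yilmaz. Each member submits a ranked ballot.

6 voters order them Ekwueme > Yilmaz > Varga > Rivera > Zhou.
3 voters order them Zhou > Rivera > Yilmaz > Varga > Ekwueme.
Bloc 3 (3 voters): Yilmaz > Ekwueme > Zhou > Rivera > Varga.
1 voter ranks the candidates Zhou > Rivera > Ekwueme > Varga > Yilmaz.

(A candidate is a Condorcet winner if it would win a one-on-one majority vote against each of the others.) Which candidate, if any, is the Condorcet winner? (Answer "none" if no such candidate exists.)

Check each pair by majority over 13 ballots:
Ekwueme vs Varga: Ekwueme, 10–3.
Ekwueme vs Zhou: 6+3 = 9 for Ekwueme, 4 for Zhou — Ekwueme by 9–4.
Ekwueme vs Rivera: Ekwueme preferred on 6+3 = 9 ballots; Ekwueme wins 9–4.
Ekwueme–Yilmaz: Ekwueme 7–6.
Varga vs Zhou: Zhou, 7–6.
Varga vs Rivera: Rivera, 7–6.
Varga vs Yilmaz: Varga is ranked higher on 1 ballot, Yilmaz on 12. Yilmaz wins 12–1.
Zhou vs Rivera: Zhou, 7–6.
Zhou vs Yilmaz: Yilmaz wins 9–4.
Rivera vs Yilmaz: 3+1 = 4 for Rivera, 9 for Yilmaz — Yilmaz by 9–4.
Only Ekwueme has no losses; Ekwueme is the Condorcet winner.

Ekwueme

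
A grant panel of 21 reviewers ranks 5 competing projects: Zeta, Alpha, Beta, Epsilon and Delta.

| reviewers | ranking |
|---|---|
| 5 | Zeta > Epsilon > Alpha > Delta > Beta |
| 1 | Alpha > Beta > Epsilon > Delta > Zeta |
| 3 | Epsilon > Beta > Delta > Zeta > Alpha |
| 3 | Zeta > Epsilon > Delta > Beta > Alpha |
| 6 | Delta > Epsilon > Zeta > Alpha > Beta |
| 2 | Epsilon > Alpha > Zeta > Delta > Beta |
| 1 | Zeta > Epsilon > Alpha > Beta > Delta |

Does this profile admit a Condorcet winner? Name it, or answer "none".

Epsilon

Check each pair by majority over 21 ballots:
Zeta vs Alpha: 5+3+3+6+1 = 18 for Zeta, 3 for Alpha — Zeta by 18–3.
Zeta vs Beta: 17 to 4, Zeta.
Zeta vs Epsilon: Epsilon wins 12–9.
Zeta–Delta: Zeta 11–10.
Alpha vs Beta: Alpha, 15–6.
Alpha vs Epsilon: Alpha preferred on 1 ballot; Epsilon wins 20–1.
Alpha vs Delta: Alpha preferred on 5+1+2+1 = 9 ballots; Delta wins 12–9.
Beta vs Epsilon: Epsilon, 20–1.
Beta vs Delta: Delta, 16–5.
Epsilon–Delta: Epsilon 15–6.
Epsilon defeats every rival head-to-head and is the Condorcet winner.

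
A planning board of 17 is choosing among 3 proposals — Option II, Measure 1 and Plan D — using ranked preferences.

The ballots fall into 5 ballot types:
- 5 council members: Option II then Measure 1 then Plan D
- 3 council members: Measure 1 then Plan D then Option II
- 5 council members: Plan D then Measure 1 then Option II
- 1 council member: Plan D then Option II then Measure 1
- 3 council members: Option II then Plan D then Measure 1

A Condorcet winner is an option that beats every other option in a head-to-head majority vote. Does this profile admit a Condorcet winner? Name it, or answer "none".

Head-to-head results (17 council members):
Option II vs Measure 1: Option II preferred on 5+1+3 = 9 ballots; Option II wins 9–8.
Option II vs Plan D: 8 to 9, Plan D.
Measure 1 vs Plan D: 5+3 = 8 for Measure 1, 9 for Plan D — Plan D by 9–8.
Only Plan D has no losses; Plan D is the Condorcet winner.

Plan D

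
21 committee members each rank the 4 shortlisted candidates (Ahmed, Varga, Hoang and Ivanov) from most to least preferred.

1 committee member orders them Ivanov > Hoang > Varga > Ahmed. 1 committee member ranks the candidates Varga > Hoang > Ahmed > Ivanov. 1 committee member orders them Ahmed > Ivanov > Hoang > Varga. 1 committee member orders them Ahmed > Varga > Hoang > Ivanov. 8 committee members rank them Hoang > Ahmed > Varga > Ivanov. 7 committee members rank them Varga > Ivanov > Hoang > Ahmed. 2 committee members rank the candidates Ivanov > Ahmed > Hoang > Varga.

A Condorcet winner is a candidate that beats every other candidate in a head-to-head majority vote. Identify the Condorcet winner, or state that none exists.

Head-to-head results (21 committee members):
Ahmed vs Varga: Ahmed preferred on 1+1+8+2 = 12 ballots; Ahmed wins 12–9.
Ahmed vs Hoang: 4 to 17, Hoang.
Ahmed vs Ivanov: 1+1+1+8 = 11 for Ahmed, 10 for Ivanov — Ahmed by 11–10.
Varga vs Hoang: 9 to 12, Hoang.
Varga vs Ivanov: 17 to 4, Varga.
Hoang vs Ivanov: 10 to 11, Ivanov.
No candidate is unbeaten: Ahmed loses to Hoang; Varga loses to Ahmed; Hoang loses to Ivanov; Ivanov loses to Ahmed. In particular Ahmed → Ivanov → Hoang → Ahmed is a majority cycle — no Condorcet winner exists.

none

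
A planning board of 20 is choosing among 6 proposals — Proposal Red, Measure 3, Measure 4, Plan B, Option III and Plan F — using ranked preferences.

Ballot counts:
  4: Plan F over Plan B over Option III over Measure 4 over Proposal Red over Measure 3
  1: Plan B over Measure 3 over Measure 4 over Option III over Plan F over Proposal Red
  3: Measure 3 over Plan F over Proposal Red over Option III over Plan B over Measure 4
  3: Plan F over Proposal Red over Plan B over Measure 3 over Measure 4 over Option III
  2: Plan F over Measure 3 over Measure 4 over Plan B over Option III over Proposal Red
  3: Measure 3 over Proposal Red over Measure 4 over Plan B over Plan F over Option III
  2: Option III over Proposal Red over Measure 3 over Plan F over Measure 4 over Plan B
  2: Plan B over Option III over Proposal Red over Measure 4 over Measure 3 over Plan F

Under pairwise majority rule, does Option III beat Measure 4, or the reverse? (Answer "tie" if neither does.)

Option III

Ballots ranking Option III above Measure 4: 4 + 3 + 2 + 2 = 11.
Ballots ranking Measure 4 above Option III: 20 − 11 = 9.
Option III wins the head-to-head 11–9.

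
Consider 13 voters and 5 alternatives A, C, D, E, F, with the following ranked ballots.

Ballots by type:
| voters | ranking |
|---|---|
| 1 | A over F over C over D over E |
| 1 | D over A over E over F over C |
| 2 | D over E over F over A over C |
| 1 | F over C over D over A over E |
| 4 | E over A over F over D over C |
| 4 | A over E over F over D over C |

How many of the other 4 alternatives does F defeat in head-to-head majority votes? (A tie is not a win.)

2

F against each rival (13 voters):
F vs A: F is ranked higher on 2+1 = 3 ballots, A on 10. A wins 10–3.
F vs C: 1+1+2+1+4+4 = 13 for F, 0 for C — F by 13–0.
F vs D: F is ranked higher on 1+1+4+4 = 10 ballots, D on 3. F wins 10–3.
F vs E: F preferred on 1+1 = 2 ballots; E wins 11–2.
F beats C, D; loses to A, E — 2 pairwise wins.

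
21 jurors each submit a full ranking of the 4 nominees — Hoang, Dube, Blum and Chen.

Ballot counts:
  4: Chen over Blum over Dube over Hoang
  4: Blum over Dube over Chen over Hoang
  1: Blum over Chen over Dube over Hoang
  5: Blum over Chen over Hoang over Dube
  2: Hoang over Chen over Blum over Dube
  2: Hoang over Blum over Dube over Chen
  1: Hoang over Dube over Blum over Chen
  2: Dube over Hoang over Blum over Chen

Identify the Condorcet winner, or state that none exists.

Blum

Head-to-head results (21 jurors):
Hoang vs Dube: Dube, 11–10.
Hoang vs Blum: Blum wins 14–7.
Hoang vs Chen: Chen wins 14–7.
Dube vs Blum: Blum wins 18–3.
Dube vs Chen: Chen wins 12–9.
Blum vs Chen: Blum wins 15–6.
Blum defeats every rival head-to-head and is the Condorcet winner.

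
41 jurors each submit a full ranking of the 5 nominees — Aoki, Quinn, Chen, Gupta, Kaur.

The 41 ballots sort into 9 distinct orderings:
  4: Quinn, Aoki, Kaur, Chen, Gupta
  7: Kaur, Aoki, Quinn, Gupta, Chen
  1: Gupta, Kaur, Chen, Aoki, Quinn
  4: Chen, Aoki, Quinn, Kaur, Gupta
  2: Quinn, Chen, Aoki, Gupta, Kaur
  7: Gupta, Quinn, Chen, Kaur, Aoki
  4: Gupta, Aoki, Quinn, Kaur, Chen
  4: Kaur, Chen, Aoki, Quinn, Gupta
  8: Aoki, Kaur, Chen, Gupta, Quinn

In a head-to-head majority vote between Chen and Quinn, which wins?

Ballots ranking Chen above Quinn: 1 + 4 + 4 + 8 = 17.
Ballots ranking Quinn above Chen: 41 − 17 = 24.
Quinn wins the head-to-head 24–17.

Quinn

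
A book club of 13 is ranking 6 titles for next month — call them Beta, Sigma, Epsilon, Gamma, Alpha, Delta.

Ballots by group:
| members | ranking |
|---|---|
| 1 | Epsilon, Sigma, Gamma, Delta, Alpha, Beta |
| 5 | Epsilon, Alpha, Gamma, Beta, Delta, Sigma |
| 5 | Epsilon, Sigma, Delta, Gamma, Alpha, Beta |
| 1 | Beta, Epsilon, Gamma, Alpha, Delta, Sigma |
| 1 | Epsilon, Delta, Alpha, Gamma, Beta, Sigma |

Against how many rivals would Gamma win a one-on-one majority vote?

Gamma against each rival (13 members):
Gamma vs Beta: Gamma is ranked higher on 1+5+5+1 = 12 ballots, Beta on 1. Gamma wins 12–1.
Gamma vs Sigma: Gamma preferred on 5+1+1 = 7 ballots; Gamma wins 7–6.
Gamma vs Epsilon: Epsilon, 13–0.
Gamma vs Alpha: Gamma wins 7–6.
Gamma–Delta: Gamma 7–6.
Gamma beats Beta, Sigma, Alpha, Delta; loses to Epsilon — 4 pairwise wins.

4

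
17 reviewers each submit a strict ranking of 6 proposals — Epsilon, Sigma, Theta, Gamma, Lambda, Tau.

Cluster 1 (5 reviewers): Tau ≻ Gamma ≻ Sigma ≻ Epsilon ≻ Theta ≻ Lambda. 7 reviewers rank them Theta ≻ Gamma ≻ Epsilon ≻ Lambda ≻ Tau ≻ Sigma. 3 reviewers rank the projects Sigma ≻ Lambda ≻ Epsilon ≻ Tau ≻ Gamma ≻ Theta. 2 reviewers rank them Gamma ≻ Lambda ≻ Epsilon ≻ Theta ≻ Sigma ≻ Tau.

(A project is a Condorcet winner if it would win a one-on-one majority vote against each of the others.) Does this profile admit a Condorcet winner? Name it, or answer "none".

Check each pair by majority over 17 ballots:
Epsilon vs Sigma: 9 to 8, Epsilon.
Epsilon vs Theta: Epsilon wins 10–7.
Epsilon–Gamma: Gamma 14–3.
Epsilon vs Lambda: Epsilon, 12–5.
Epsilon vs Tau: 7+3+2 = 12 for Epsilon, 5 for Tau — Epsilon by 12–5.
Sigma–Theta: Theta 9–8.
Sigma vs Gamma: Gamma wins 14–3.
Sigma vs Lambda: Sigma preferred on 5+3 = 8 ballots; Lambda wins 9–8.
Sigma vs Tau: 3+2 = 5 for Sigma, 12 for Tau — Tau by 12–5.
Theta vs Gamma: Gamma wins 10–7.
Theta vs Lambda: Theta wins 12–5.
Theta vs Tau: Theta, 9–8.
Gamma vs Lambda: Gamma is ranked higher on 5+7+2 = 14 ballots, Lambda on 3. Gamma wins 14–3.
Gamma vs Tau: Gamma wins 9–8.
Lambda vs Tau: Lambda is ranked higher on 7+3+2 = 12 ballots, Tau on 5. Lambda wins 12–5.
Gamma beats each of Epsilon, Sigma, Theta, Lambda, Tau — Gamma is the Condorcet winner.

Gamma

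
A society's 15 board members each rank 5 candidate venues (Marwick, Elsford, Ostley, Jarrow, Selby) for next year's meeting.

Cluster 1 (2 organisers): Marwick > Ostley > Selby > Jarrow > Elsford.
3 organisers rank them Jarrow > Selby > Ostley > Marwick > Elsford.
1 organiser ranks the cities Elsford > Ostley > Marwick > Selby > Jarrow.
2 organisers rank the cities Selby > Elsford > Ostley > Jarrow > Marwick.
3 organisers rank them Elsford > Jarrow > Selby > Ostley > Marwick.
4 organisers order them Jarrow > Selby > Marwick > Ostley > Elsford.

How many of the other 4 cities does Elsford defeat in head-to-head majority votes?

Elsford against each rival (15 organisers):
Elsford vs Marwick: Elsford preferred on 1+2+3 = 6 ballots; Marwick wins 9–6.
Elsford vs Ostley: Elsford is ranked higher on 1+2+3 = 6 ballots, Ostley on 9. Ostley wins 9–6.
Elsford vs Jarrow: 6 to 9, Jarrow.
Elsford–Selby: Selby 11–4.
Elsford beats no one; loses to Marwick, Ostley, Jarrow, Selby — 0 pairwise wins.

0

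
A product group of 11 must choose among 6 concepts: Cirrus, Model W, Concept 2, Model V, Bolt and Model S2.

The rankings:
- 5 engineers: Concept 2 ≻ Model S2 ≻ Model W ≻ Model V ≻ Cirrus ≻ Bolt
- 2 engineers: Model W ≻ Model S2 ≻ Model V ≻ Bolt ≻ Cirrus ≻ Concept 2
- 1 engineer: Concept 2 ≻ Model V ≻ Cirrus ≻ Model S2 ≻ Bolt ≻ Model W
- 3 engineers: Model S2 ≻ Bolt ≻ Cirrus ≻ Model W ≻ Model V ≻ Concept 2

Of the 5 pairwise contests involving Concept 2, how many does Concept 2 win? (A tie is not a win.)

Concept 2 against each rival (11 engineers):
Concept 2 vs Cirrus: Concept 2, 6–5.
Concept 2 vs Model W: Concept 2 wins 6–5.
Concept 2 vs Model V: Concept 2 is ranked higher on 5+1 = 6 ballots, Model V on 5. Concept 2 wins 6–5.
Concept 2 vs Bolt: Concept 2 wins 6–5.
Concept 2 vs Model S2: Concept 2 is ranked higher on 5+1 = 6 ballots, Model S2 on 5. Concept 2 wins 6–5.
Concept 2 beats Cirrus, Model W, Model V, Bolt, Model S2 — 5 pairwise wins.

5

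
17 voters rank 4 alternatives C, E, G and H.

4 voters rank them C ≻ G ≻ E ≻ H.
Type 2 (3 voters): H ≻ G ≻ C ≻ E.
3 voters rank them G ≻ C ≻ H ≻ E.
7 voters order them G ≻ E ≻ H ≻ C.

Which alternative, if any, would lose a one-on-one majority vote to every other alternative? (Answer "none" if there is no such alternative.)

none

Head-to-head results (17 voters):
C vs E: C, 10–7.
C vs G: 4 for C, 13 for G — G by 13–4.
C vs H: H wins 10–7.
E vs G: 0 for E, 17 for G — G by 17–0.
E vs H: E preferred on 4+7 = 11 ballots; E wins 11–6.
G vs H: G is ranked higher on 4+3+7 = 14 ballots, H on 3. G wins 14–3.
No alternative is winless: C beats E; E beats H; G beats C; H beats C. There is no Condorcet loser.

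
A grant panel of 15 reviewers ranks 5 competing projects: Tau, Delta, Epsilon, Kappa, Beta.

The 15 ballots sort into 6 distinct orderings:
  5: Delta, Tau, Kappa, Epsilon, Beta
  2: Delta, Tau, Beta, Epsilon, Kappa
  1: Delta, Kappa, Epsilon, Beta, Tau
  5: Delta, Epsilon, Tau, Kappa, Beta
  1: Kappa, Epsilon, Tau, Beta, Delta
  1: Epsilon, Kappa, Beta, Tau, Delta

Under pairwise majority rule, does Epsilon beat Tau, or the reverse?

Epsilon

Ballots ranking Epsilon above Tau: 1 + 5 + 1 + 1 = 8.
Ballots ranking Tau above Epsilon: 15 − 8 = 7.
Epsilon wins the head-to-head 8–7.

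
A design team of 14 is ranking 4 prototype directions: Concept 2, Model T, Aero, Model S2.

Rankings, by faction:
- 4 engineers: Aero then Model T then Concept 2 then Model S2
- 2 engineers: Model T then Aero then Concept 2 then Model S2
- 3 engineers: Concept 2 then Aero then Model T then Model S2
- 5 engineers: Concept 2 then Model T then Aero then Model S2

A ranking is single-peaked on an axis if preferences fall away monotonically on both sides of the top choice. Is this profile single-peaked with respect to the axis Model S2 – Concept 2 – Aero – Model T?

no

Axis positions: Model S2=1, Concept 2=2, Aero=3, Model T=4.
Faction 1 (peak Aero at position 3): ranking walks positions 3-4-2-1, expanding outward from the peak — single-peaked.
Faction 2 (peak Model T at position 4): ranking walks positions 4-3-2-1, expanding outward from the peak — single-peaked.
Faction 3 (peak Concept 2 at position 2): ranking walks positions 2-3-4-1, expanding outward from the peak — single-peaked.
Faction 4: ranking walks positions 2-4-3-1; Model T is ranked above Aero even though Aero lies between Model T and the peak Concept 2 on the axis — preferences dip and rise again. Not single-peaked.
Faction 4 violates single-peakedness, so the profile is not single-peaked on this axis.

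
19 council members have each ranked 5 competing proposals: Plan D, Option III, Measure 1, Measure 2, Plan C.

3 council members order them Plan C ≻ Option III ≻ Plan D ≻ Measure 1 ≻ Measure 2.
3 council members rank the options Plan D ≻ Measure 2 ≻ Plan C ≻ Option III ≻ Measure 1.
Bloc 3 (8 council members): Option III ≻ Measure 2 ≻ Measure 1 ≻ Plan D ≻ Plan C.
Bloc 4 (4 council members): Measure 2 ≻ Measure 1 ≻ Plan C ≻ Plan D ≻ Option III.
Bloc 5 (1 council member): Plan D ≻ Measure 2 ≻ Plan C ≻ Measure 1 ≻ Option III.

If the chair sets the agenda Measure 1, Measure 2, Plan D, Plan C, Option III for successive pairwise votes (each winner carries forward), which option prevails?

Option III

Round 1: Measure 1 vs Measure 2 — 3–16, Measure 2 advances.
Round 2: Measure 2 vs Plan D — 12–7, Measure 2 advances.
Round 3: Measure 2 vs Plan C — 16–3, Measure 2 advances.
Round 4: Measure 2 vs Option III — 8–11, Option III advances.
Option III survives the agenda.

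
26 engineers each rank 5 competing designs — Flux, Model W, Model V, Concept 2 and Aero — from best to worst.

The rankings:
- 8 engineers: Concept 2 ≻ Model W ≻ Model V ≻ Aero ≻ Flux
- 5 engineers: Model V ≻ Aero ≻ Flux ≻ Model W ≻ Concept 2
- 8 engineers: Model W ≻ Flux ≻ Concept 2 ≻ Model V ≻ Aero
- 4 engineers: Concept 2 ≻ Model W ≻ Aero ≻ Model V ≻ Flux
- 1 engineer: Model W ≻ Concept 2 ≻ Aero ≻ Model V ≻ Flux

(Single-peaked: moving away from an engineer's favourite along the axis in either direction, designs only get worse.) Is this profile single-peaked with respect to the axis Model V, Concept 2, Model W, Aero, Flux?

Axis positions: Model V=1, Concept 2=2, Model W=3, Aero=4, Flux=5.
Faction 1 (peak Concept 2 at position 2): ranking walks positions 2-3-1-4-5, expanding outward from the peak — single-peaked.
Faction 2: ranking walks positions 1-4-5-3-2; Aero is ranked above Concept 2 even though Concept 2 lies between Aero and the peak Model V on the axis — preferences dip and rise again. Not single-peaked.
Faction 3: ranking walks positions 3-5-2-1-4; Flux is ranked above Aero even though Aero lies between Flux and the peak Model W on the axis — preferences dip and rise again. Not single-peaked.
Faction 4 (peak Concept 2 at position 2): ranking walks positions 2-3-4-1-5, expanding outward from the peak — single-peaked.
Faction 5 (peak Model W at position 3): ranking walks positions 3-2-4-1-5, expanding outward from the peak — single-peaked.
Faction 2 violates single-peakedness, so the profile is not single-peaked on this axis.

no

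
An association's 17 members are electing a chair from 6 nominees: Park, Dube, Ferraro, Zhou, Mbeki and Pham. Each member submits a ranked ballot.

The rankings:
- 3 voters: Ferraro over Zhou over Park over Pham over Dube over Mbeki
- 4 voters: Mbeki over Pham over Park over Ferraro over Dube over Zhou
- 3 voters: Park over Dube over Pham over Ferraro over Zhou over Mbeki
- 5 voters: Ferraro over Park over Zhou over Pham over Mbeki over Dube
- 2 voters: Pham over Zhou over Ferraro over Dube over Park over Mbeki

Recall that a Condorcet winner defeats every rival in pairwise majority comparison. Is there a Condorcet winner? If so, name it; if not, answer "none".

Check each pair by majority over 17 ballots:
Park vs Dube: 15 to 2, Park.
Park vs Ferraro: Park is ranked higher on 4+3 = 7 ballots, Ferraro on 10. Ferraro wins 10–7.
Park vs Zhou: Park preferred on 4+3+5 = 12 ballots; Park wins 12–5.
Park vs Mbeki: Park preferred on 3+3+5+2 = 13 ballots; Park wins 13–4.
Park vs Pham: Park is ranked higher on 3+3+5 = 11 ballots, Pham on 6. Park wins 11–6.
Dube vs Ferraro: 3 to 14, Ferraro.
Dube vs Zhou: Dube preferred on 4+3 = 7 ballots; Zhou wins 10–7.
Dube vs Mbeki: Dube is ranked higher on 3+3+2 = 8 ballots, Mbeki on 9. Mbeki wins 9–8.
Dube vs Pham: Dube is ranked higher on 3 ballots, Pham on 14. Pham wins 14–3.
Ferraro vs Zhou: Ferraro is ranked higher on 3+4+3+5 = 15 ballots, Zhou on 2. Ferraro wins 15–2.
Ferraro vs Mbeki: 13 to 4, Ferraro.
Ferraro vs Pham: 3+5 = 8 for Ferraro, 9 for Pham — Pham by 9–8.
Zhou vs Mbeki: 3+3+5+2 = 13 for Zhou, 4 for Mbeki — Zhou by 13–4.
Zhou vs Pham: 3+5 = 8 for Zhou, 9 for Pham — Pham by 9–8.
Mbeki vs Pham: Mbeki is ranked higher on 4 ballots, Pham on 13. Pham wins 13–4.
Every candidate loses at least once (Park loses to Ferraro; Dube loses to Park; Ferraro loses to Pham; Zhou loses to Park; Mbeki loses to Park; Pham loses to Park). The majority relation contains the cycle Park → Pham → Ferraro → Park, so there is no Condorcet winner.

none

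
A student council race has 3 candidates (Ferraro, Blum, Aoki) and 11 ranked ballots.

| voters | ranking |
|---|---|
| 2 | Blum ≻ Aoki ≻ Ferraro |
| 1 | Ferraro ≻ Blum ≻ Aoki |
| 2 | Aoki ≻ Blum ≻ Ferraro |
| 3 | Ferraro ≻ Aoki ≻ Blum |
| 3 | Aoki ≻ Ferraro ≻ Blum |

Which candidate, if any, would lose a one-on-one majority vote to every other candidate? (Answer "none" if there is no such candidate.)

Pairwise majorities:
Ferraro vs Blum: Ferraro preferred on 1+3+3 = 7 ballots; Ferraro wins 7–4.
Ferraro vs Aoki: 4 to 7, Aoki.
Blum vs Aoki: 2+1 = 3 for Blum, 8 for Aoki — Aoki by 8–3.
Blum loses to every other candidate — it is the Condorcet loser.

Blum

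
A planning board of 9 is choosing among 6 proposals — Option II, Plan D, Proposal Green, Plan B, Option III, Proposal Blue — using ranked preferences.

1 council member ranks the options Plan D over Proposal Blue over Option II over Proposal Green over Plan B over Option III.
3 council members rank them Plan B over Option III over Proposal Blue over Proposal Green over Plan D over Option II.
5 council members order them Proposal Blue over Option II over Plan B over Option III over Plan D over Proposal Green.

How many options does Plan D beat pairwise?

Plan D against each rival (9 council members):
Plan D vs Option II: Option II, 5–4.
Plan D vs Proposal Green: Plan D wins 6–3.
Plan D vs Plan B: Plan B, 8–1.
Plan D vs Option III: 1 to 8, Option III.
Plan D vs Proposal Blue: Plan D preferred on 1 ballot; Proposal Blue wins 8–1.
Plan D beats Proposal Green; loses to Option II, Plan B, Option III, Proposal Blue — 1 pairwise win.

1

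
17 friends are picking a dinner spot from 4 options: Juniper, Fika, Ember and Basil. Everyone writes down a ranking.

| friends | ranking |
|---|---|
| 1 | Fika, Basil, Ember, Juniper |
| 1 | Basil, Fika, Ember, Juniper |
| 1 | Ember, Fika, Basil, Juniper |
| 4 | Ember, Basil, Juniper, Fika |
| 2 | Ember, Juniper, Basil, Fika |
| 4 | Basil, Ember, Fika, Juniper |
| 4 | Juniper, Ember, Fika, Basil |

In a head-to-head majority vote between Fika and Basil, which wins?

Basil

Ballots ranking Fika above Basil: 1 + 1 + 4 = 6.
Ballots ranking Basil above Fika: 17 − 6 = 11.
Basil wins the head-to-head 11–6.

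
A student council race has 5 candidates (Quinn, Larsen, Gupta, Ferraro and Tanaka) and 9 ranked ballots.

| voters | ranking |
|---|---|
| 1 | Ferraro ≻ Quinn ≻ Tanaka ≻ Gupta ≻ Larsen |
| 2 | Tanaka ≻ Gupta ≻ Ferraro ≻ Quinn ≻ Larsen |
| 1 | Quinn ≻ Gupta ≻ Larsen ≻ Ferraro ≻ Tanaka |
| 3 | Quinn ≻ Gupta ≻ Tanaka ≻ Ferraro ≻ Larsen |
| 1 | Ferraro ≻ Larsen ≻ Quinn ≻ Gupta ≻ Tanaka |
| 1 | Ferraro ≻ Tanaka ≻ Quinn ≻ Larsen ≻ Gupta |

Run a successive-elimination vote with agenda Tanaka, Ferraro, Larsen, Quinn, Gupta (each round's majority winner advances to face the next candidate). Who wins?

Round 1: Tanaka vs Ferraro — 5–4, Tanaka advances.
Round 2: Tanaka vs Larsen — 7–2, Tanaka advances.
Round 3: Tanaka vs Quinn — 3–6, Quinn advances.
Round 4: Quinn vs Gupta — 7–2, Quinn advances.
The agenda winner is Quinn.

Quinn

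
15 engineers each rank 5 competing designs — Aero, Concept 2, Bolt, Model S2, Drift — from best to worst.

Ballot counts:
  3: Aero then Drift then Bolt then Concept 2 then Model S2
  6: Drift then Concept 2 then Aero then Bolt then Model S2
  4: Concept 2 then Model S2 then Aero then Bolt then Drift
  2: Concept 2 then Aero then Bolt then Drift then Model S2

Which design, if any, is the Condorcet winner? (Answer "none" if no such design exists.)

none

Check each pair by majority over 15 ballots:
Aero vs Concept 2: 3 to 12, Concept 2.
Aero vs Bolt: 3+6+4+2 = 15 for Aero, 0 for Bolt — Aero by 15–0.
Aero vs Model S2: Aero preferred on 3+6+2 = 11 ballots; Aero wins 11–4.
Aero vs Drift: Aero preferred on 3+4+2 = 9 ballots; Aero wins 9–6.
Concept 2 vs Bolt: 6+4+2 = 12 for Concept 2, 3 for Bolt — Concept 2 by 12–3.
Concept 2 vs Model S2: 3+6+4+2 = 15 for Concept 2, 0 for Model S2 — Concept 2 by 15–0.
Concept 2 vs Drift: 6 to 9, Drift.
Bolt vs Model S2: 3+6+2 = 11 for Bolt, 4 for Model S2 — Bolt by 11–4.
Bolt vs Drift: 6 to 9, Drift.
Model S2 vs Drift: 4 for Model S2, 11 for Drift — Drift by 11–4.
No design is unbeaten: Aero loses to Concept 2; Concept 2 loses to Drift; Bolt loses to Aero; Model S2 loses to Aero; Drift loses to Aero. In particular Aero → Drift → Concept 2 → Aero is a majority cycle — no Condorcet winner exists.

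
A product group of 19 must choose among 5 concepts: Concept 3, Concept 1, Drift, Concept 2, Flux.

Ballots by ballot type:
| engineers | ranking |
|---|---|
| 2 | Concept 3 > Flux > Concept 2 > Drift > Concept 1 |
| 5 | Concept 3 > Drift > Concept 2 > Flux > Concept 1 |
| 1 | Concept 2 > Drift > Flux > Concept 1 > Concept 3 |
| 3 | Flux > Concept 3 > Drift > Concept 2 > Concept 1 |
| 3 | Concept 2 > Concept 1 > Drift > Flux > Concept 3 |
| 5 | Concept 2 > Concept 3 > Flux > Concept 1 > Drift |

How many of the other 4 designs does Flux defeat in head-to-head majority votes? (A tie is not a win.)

Flux against each rival (19 engineers):
Flux vs Concept 3: Flux preferred on 1+3+3 = 7 ballots; Concept 3 wins 12–7.
Flux vs Concept 1: 16 to 3, Flux.
Flux vs Drift: Flux preferred on 2+3+5 = 10 ballots; Flux wins 10–9.
Flux–Concept 2: Concept 2 14–5.
Flux beats Concept 1, Drift; loses to Concept 3, Concept 2 — 2 pairwise wins.

2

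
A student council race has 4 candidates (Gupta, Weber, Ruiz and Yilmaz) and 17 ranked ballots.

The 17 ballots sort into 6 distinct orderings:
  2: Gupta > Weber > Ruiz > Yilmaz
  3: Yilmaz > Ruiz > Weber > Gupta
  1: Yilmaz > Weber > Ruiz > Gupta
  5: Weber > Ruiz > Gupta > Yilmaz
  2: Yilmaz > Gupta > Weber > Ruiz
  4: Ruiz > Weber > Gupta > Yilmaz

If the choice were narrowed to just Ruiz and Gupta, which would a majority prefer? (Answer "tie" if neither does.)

Ballots ranking Ruiz above Gupta: 3 + 1 + 5 + 4 = 13.
Ballots ranking Gupta above Ruiz: 17 − 13 = 4.
Ruiz wins the head-to-head 13–4.

Ruiz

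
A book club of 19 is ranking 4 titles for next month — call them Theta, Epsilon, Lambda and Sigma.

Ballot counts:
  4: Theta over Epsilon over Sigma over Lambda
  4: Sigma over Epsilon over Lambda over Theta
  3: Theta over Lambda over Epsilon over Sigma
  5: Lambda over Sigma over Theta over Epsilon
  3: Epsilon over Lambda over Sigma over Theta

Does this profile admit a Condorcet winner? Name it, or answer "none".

none

Check each pair by majority over 19 ballots:
Theta vs Epsilon: 4+3+5 = 12 for Theta, 7 for Epsilon — Theta by 12–7.
Theta vs Lambda: 4+3 = 7 for Theta, 12 for Lambda — Lambda by 12–7.
Theta vs Sigma: 4+3 = 7 for Theta, 12 for Sigma — Sigma by 12–7.
Epsilon vs Lambda: Epsilon is ranked higher on 4+4+3 = 11 ballots, Lambda on 8. Epsilon wins 11–8.
Epsilon vs Sigma: Epsilon preferred on 4+3+3 = 10 ballots; Epsilon wins 10–9.
Lambda vs Sigma: Lambda preferred on 3+5+3 = 11 ballots; Lambda wins 11–8.
Every book loses at least once (Theta loses to Lambda; Epsilon loses to Theta; Lambda loses to Epsilon; Sigma loses to Epsilon). The majority relation contains the cycle Theta → Epsilon → Lambda → Theta, so there is no Condorcet winner.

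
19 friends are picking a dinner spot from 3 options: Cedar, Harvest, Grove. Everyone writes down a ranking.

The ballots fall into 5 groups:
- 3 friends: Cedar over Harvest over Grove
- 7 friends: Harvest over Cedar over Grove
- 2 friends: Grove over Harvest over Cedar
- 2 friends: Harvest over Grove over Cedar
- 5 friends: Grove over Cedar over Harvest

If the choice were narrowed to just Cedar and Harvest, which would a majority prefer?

Harvest

Ballots ranking Cedar above Harvest: 3 + 5 = 8.
Ballots ranking Harvest above Cedar: 19 − 8 = 11.
Harvest wins the head-to-head 11–8.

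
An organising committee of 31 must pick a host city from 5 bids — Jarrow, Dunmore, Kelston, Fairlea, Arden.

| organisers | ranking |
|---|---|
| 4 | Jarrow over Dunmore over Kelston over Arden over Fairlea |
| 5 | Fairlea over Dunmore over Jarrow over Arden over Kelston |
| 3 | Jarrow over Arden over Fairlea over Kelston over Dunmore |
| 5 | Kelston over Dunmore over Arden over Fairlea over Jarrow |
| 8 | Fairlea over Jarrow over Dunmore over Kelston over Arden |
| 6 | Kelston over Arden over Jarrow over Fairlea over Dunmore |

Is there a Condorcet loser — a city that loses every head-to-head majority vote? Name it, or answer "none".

none

Pairwise majorities:
Jarrow vs Dunmore: Jarrow wins 21–10.
Jarrow vs Kelston: 4+5+3+8 = 20 for Jarrow, 11 for Kelston — Jarrow by 20–11.
Jarrow–Fairlea: Fairlea 18–13.
Jarrow vs Arden: Jarrow wins 20–11.
Dunmore vs Kelston: Dunmore wins 17–14.
Dunmore vs Fairlea: Fairlea, 22–9.
Dunmore vs Arden: 22 to 9, Dunmore.
Kelston–Fairlea: Fairlea 16–15.
Kelston vs Arden: 23 to 8, Kelston.
Fairlea vs Arden: 5+8 = 13 for Fairlea, 18 for Arden — Arden by 18–13.
No city is winless: Jarrow beats Dunmore; Dunmore beats Kelston; Kelston beats Arden; Fairlea beats Jarrow; Arden beats Fairlea. There is no Condorcet loser.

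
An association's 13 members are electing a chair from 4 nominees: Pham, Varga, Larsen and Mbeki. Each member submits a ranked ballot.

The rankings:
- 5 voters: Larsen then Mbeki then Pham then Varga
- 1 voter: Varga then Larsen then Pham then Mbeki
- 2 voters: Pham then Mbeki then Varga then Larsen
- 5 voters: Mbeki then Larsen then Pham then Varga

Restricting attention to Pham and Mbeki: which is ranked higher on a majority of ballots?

Ballots ranking Pham above Mbeki: 1 + 2 = 3.
Ballots ranking Mbeki above Pham: 13 − 3 = 10.
Mbeki wins the head-to-head 10–3.

Mbeki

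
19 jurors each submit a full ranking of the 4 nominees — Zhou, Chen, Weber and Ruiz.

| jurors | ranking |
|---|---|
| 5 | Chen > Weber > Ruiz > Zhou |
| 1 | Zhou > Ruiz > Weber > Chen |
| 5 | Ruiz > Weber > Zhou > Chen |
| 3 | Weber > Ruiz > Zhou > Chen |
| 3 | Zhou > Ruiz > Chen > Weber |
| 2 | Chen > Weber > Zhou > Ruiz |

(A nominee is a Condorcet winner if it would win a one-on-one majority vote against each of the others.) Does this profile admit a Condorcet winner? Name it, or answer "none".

Head-to-head results (19 jurors):
Zhou vs Chen: 1+5+3+3 = 12 for Zhou, 7 for Chen — Zhou by 12–7.
Zhou vs Weber: Weber, 15–4.
Zhou vs Ruiz: Zhou is ranked higher on 1+3+2 = 6 ballots, Ruiz on 13. Ruiz wins 13–6.
Chen–Weber: Chen 10–9.
Chen vs Ruiz: 5+2 = 7 for Chen, 12 for Ruiz — Ruiz by 12–7.
Weber vs Ruiz: Weber wins 10–9.
Every nominee loses at least once (Zhou loses to Weber; Chen loses to Zhou; Weber loses to Chen; Ruiz loses to Weber). The majority relation contains the cycle Zhou beats Chen beats Weber beats Zhou, so there is no Condorcet winner.

none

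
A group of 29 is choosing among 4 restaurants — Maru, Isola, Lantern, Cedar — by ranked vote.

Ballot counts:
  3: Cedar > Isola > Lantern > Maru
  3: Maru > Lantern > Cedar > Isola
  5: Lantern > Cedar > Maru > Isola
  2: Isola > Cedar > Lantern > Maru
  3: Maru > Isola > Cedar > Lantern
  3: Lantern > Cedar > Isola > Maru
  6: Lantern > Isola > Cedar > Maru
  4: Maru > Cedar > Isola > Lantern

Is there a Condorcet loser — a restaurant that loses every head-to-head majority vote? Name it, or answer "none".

Pairwise majorities:
Maru vs Isola: Maru, 15–14.
Maru–Lantern: Lantern 19–10.
Maru vs Cedar: 10 to 19, Cedar.
Isola vs Lantern: 3+2+3+4 = 12 for Isola, 17 for Lantern — Lantern by 17–12.
Isola vs Cedar: Isola preferred on 2+3+6 = 11 ballots; Cedar wins 18–11.
Lantern–Cedar: Lantern 17–12.
Only Isola has no wins; Isola is the Condorcet loser.

Isola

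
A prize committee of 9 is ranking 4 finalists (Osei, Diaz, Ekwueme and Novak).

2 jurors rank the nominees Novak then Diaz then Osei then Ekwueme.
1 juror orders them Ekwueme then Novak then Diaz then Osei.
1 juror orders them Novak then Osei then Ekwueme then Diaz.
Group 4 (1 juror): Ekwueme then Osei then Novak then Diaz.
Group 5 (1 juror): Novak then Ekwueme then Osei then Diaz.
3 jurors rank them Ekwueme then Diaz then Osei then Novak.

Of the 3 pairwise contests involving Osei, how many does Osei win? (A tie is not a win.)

Osei against each rival (9 jurors):
Osei vs Diaz: Diaz, 6–3.
Osei vs Ekwueme: 2+1 = 3 for Osei, 6 for Ekwueme — Ekwueme by 6–3.
Osei vs Novak: Novak, 5–4.
Osei beats no one; loses to Diaz, Ekwueme, Novak — 0 pairwise wins.

0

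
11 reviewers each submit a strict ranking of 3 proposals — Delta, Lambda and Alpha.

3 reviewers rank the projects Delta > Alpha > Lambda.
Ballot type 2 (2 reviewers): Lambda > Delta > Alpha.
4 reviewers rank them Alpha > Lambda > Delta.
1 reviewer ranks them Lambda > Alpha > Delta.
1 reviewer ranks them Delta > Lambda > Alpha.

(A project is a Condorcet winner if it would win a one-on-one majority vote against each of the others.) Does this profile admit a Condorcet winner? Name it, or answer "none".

none

Head-to-head results (11 reviewers):
Delta vs Lambda: Delta is ranked higher on 3+1 = 4 ballots, Lambda on 7. Lambda wins 7–4.
Delta vs Alpha: Delta wins 6–5.
Lambda vs Alpha: Lambda is ranked higher on 2+1+1 = 4 ballots, Alpha on 7. Alpha wins 7–4.
No project is unbeaten: Delta loses to Lambda; Lambda loses to Alpha; Alpha loses to Delta. In particular Delta → Alpha → Lambda → Delta is a majority cycle — no Condorcet winner exists.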